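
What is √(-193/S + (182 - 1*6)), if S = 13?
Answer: √27235/13 ≈ 12.695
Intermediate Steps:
√(-193/S + (182 - 1*6)) = √(-193/13 + (182 - 1*6)) = √(-193*1/13 + (182 - 6)) = √(-193/13 + 176) = √(2095/13) = √27235/13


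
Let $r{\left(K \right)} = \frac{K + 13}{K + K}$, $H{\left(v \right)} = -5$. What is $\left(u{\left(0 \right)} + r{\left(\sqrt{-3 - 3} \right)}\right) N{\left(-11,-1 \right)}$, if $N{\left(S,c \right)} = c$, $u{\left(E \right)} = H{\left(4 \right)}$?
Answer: $\frac{9}{2} + \frac{13 i \sqrt{6}}{12} \approx 4.5 + 2.6536 i$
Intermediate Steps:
$r{\left(K \right)} = \frac{13 + K}{2 K}$
$u{\left(E \right)} = -5$
$\left(u{\left(0 \right)} + r{\left(\sqrt{-3 - 3} \right)}\right) N{\left(-11,-1 \right)} = \left(-5 + \frac{13 + \sqrt{-3 - 3}}{2 \sqrt{-3 - 3}}\right) \left(-1\right) = \left(-5 + \frac{13 + \sqrt{-6}}{2 \sqrt{-6}}\right) \left(-1\right) = \left(-5 + \frac{13 + i \sqrt{6}}{2 i \sqrt{6}}\right) \left(-1\right) = \left(-5 + \frac{- \frac{i \sqrt{6}}{6} \left(13 + i \sqrt{6}\right)}{2}\right) \left(-1\right) = \left(-5 - \frac{i \sqrt{6} \left(13 + i \sqrt{6}\right)}{12}\right) \left(-1\right) = 5 + \frac{i \sqrt{6} \left(13 + i \sqrt{6}\right)}{12}$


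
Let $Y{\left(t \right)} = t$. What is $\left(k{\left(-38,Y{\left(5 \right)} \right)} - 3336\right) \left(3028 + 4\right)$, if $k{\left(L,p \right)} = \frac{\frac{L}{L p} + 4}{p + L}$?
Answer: $- \frac{556332584}{55} \approx -1.0115 \cdot 10^{7}$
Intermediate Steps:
$k{\left(L,p \right)} = \frac{4 + \frac{1}{p}}{L + p}$ ($k{\left(L,p \right)} = \frac{L \frac{1}{L p} + 4}{L + p} = \frac{\frac{1}{p} + 4}{L + p} = \frac{4 + \frac{1}{p}}{L + p}$)
$\left(k{\left(-38,Y{\left(5 \right)} \right)} - 3336\right) \left(3028 + 4\right) = \left(\frac{1 + 4 \cdot 5}{5 \left(-38 + 5\right)} - 3336\right) \left(3028 + 4\right) = \left(\frac{1 + 20}{5 \left(-33\right)} - 3336\right) 3032 = \left(\frac{1}{5} \left(- \frac{1}{33}\right) 21 - 3336\right) 3032 = \left(- \frac{7}{55} - 3336\right) 3032 = \left(- \frac{183487}{55}\right) 3032 = - \frac{556332584}{55}$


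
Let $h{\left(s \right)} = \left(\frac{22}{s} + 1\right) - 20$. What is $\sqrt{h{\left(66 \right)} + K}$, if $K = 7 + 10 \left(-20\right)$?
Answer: $\frac{i \sqrt{1905}}{3} \approx 14.549 i$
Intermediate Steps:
$K = -193$ ($K = 7 - 200 = -193$)
$h{\left(s \right)} = -19 + \frac{22}{s}$ ($h{\left(s \right)} = \left(1 + \frac{22}{s}\right) - 20 = -19 + \frac{22}{s}$)
$\sqrt{h{\left(66 \right)} + K} = \sqrt{\left(-19 + \frac{22}{66}\right) - 193} = \sqrt{\left(-19 + 22 \cdot \frac{1}{66}\right) - 193} = \sqrt{\left(-19 + \frac{1}{3}\right) - 193} = \sqrt{- \frac{56}{3} - 193} = \sqrt{- \frac{635}{3}} = \frac{i \sqrt{1905}}{3}$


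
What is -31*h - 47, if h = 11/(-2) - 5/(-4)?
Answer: 339/4 ≈ 84.750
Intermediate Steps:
h = -17/4 (h = 11*(-½) - 5*(-¼) = -11/2 + 5/4 = -17/4 ≈ -4.2500)
-31*h - 47 = -31*(-17/4) - 47 = 527/4 - 47 = 339/4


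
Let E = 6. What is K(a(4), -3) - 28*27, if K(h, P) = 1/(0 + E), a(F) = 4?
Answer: -4535/6 ≈ -755.83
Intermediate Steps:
K(h, P) = 1/6 (K(h, P) = 1/(0 + 6) = 1/6)
K(a(4), -3) - 28*27 = 1/6 - 28*27 = 1/6 - 756 = -4535/6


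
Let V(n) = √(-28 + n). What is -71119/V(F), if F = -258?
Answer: 71119*I*√286/286 ≈ 4205.4*I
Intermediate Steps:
-71119/V(F) = -71119/√(-28 - 258) = -71119*(-I*√286/286) = -(-71119)*I*√286/286 = 71119*I*√286/286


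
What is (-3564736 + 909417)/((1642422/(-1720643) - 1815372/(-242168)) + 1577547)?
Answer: -276607682986183414/164335595829403107 ≈ -1.6832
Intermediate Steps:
(-3564736 + 909417)/((1642422/(-1720643) - 1815372/(-242168)) + 1577547) = -2655319/((1642422*(-1/1720643) - 1815372*(-1/242168)) + 1577547) = -2655319/((-1642422/1720643 + 453843/60542) + 1577547) = -2655319/(681466268325/104171168506 + 1577547) = -2655319/164335595829403107/104171168506 = -2655319*104171168506/164335595829403107 = -276607682986183414/164335595829403107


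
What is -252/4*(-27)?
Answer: 1701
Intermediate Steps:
-252/4*(-27) = -12*21/4*(-27) = -63*(-27) = 1701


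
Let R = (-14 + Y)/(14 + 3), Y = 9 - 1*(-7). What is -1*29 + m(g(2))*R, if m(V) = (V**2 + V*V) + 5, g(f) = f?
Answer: -467/17 ≈ -27.471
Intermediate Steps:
Y = 16 (Y = 9 + 7 = 16)
R = 2/17 (R = (-14 + 16)/(14 + 3) = 2/17 ≈ 0.11765)
m(V) = 5 + 2*V**2 (m(V) = (V**2 + V**2) + 5 = 2*V**2 + 5 = 5 + 2*V**2)
-1*29 + m(g(2))*R = -1*29 + (5 + 2*2**2)*(2/17) = -29 + (5 + 2*4)*(2/17) = -29 + (5 + 8)*(2/17) = -29 + 13*(2/17) = -29 + 26/17 = -467/17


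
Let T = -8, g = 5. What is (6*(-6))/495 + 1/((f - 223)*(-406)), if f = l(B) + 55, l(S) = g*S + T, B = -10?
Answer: -366969/5046580 ≈ -0.072716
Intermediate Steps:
l(S) = -8 + 5*S (l(S) = 5*S - 8 = -8 + 5*S)
f = -3 (f = (-8 + 5*(-10)) + 55 = (-8 - 50) + 55 = -58 + 55 = -3)
(6*(-6))/495 + 1/((f - 223)*(-406)) = (6*(-6))/495 + 1/(-3 - 223*(-406)) = -36*1/495 - 1/406/(-226) = -4/55 - 1/226*(-1/406) = -4/55 + 1/91756 = -366969/5046580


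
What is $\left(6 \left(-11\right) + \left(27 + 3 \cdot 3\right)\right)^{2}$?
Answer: $900$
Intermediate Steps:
$\left(6 \left(-11\right) + \left(27 + 3 \cdot 3\right)\right)^{2} = \left(-66 + \left(27 + 9\right)\right)^{2} = \left(-66 + 36\right)^{2} = \left(-30\right)^{2} = 900$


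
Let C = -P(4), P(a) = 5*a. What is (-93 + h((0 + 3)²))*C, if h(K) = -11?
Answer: 2080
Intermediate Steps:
C = -20 (C = -5*4 = -1*20 = -20)
(-93 + h((0 + 3)²))*C = (-93 - 11)*(-20) = -104*(-20) = 2080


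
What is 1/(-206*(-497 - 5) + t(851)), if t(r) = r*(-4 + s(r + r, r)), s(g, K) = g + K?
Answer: 1/2272611 ≈ 4.4002e-7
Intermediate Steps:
s(g, K) = K + g
t(r) = r*(-4 + 3*r) (t(r) = r*(-4 + (r + (r + r))) = r*(-4 + (r + 2*r)) = r*(-4 + 3*r))
1/(-206*(-497 - 5) + t(851)) = 1/(-206*(-497 - 5) + 851*(-4 + 3*851)) = 1/(-206*(-502) + 851*(-4 + 2553)) = 1/(103412 + 851*2549) = 1/(103412 + 2169199) = 1/2272611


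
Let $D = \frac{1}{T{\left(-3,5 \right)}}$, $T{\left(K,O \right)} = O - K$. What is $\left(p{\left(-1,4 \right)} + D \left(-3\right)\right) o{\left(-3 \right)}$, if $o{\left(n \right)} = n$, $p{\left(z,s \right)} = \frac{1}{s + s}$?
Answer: $\frac{3}{4} \approx 0.75$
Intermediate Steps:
$p{\left(z,s \right)} = \frac{1}{2 s}$
$D = \frac{1}{8}$ ($D = \frac{1}{5 - -3} = \frac{1}{5 + 3} = \frac{1}{8} \approx 0.125$)
$\left(p{\left(-1,4 \right)} + D \left(-3\right)\right) o{\left(-3 \right)} = \left(\frac{1}{2 \cdot 4} + \frac{1}{8} \left(-3\right)\right) \left(-3\right) = \left(\frac{1}{2} \cdot \frac{1}{4} - \frac{3}{8}\right) \left(-3\right) = \left(\frac{1}{8} - \frac{3}{8}\right) \left(-3\right) = \left(- \frac{1}{4}\right) \left(-3\right) = \frac{3}{4}$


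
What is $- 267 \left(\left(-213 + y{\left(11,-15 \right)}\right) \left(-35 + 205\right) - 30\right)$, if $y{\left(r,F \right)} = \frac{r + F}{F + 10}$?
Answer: $9639768$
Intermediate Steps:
$y{\left(r,F \right)} = \frac{F + r}{10 + F}$
$- 267 \left(\left(-213 + y{\left(11,-15 \right)}\right) \left(-35 + 205\right) - 30\right) = - 267 \left(\left(-213 + \frac{-15 + 11}{10 - 15}\right) \left(-35 + 205\right) - 30\right) = - 267 \left(\left(-213 + \frac{1}{-5} \left(-4\right)\right) 170 - 30\right) = - 267 \left(\left(-213 - - \frac{4}{5}\right) 170 - 30\right) = - 267 \left(\left(-213 + \frac{4}{5}\right) 170 - 30\right) = - 267 \left(\left(- \frac{1061}{5}\right) 170 - 30\right) = - 267 \left(-36074 - 30\right) = \left(-267\right) \left(-36104\right) = 9639768$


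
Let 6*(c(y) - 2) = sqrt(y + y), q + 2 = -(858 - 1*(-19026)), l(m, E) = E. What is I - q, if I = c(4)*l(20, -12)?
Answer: 19862 - 4*sqrt(2) ≈ 19856.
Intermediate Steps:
q = -19886 (q = -2 - (858 - 1*(-19026)) = -2 - (858 + 19026) = -2 - 1*19884 = -2 - 19884 = -19886)
c(y) = 2 + sqrt(2)*sqrt(y)/6 (c(y) = 2 + sqrt(y + y)/6 = 2 + sqrt(2*y)/6 = 2 + (sqrt(2)*sqrt(y))/6 = 2 + sqrt(2)*sqrt(y)/6)
I = -24 - 4*sqrt(2) (I = (2 + sqrt(2)*sqrt(4)/6)*(-12) = (2 + (1/6)*sqrt(2)*2)*(-12) = (2 + sqrt(2)/3)*(-12) = -24 - 4*sqrt(2) ≈ -29.657)
I - q = (-24 - 4*sqrt(2)) - 1*(-19886) = (-24 - 4*sqrt(2)) + 19886 = 19862 - 4*sqrt(2)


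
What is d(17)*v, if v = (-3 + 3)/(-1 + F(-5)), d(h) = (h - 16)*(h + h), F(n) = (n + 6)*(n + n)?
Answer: 0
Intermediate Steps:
F(n) = 2*n*(6 + n) (F(n) = (6 + n)*(2*n) = 2*n*(6 + n))
d(h) = 2*h*(-16 + h) (d(h) = (-16 + h)*(2*h) = 2*h*(-16 + h))
v = 0 (v = (-3 + 3)/(-1 + 2*(-5)*(6 - 5)) = 0/(-1 + 2*(-5)*1) = 0/(-1 - 10) = 0/(-11) = 0*(-1/11) = 0)
d(17)*v = (2*17*(-16 + 17))*0 = (2*17*1)*0 = 34*0 = 0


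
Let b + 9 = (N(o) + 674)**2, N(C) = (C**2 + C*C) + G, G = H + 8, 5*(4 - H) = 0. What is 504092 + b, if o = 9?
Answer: 1223187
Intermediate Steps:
H = 4 (H = 4 - 1/5*0 = 4 + 0 = 4)
G = 12 (G = 4 + 8 = 12)
N(C) = 12 + 2*C**2 (N(C) = (C**2 + C*C) + 12 = (C**2 + C**2) + 12 = 2*C**2 + 12 = 12 + 2*C**2)
b = 719095 (b = -9 + ((12 + 2*9**2) + 674)**2 = -9 + ((12 + 2*81) + 674)**2 = -9 + ((12 + 162) + 674)**2 = -9 + (174 + 674)**2 = -9 + 848**2 = -9 + 719104 = 719095)
504092 + b = 504092 + 719095 = 1223187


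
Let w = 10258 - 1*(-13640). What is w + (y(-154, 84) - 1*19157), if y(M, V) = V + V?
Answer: 4909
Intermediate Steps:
y(M, V) = 2*V
w = 23898 (w = 10258 + 13640 = 23898)
w + (y(-154, 84) - 1*19157) = 23898 + (2*84 - 1*19157) = 23898 + (168 - 19157) = 23898 - 18989 = 4909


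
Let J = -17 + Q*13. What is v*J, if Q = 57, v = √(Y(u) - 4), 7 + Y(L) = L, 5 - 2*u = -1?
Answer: 1448*I*√2 ≈ 2047.8*I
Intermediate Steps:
u = 3 (u = 5/2 - ½*(-1) = 5/2 + ½ = 3)
Y(L) = -7 + L
v = 2*I*√2 (v = √((-7 + 3) - 4) = √(-4 - 4) = √(-8) = 2*I*√2 ≈ 2.8284*I)
J = 724 (J = -17 + 57*13 = -17 + 741 = 724)
v*J = (2*I*√2)*724 = 1448*I*√2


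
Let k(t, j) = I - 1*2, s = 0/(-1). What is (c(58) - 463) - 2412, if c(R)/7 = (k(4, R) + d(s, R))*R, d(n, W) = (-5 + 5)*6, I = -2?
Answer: -4499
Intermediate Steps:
s = 0 (s = 0*(-1) = 0)
k(t, j) = -4 (k(t, j) = -2 - 1*2 = -2 - 2 = -4)
d(n, W) = 0 (d(n, W) = 0*6 = 0)
c(R) = -28*R (c(R) = 7*((-4 + 0)*R) = 7*(-4*R) = -28*R)
(c(58) - 463) - 2412 = (-28*58 - 463) - 2412 = (-1624 - 463) - 2412 = -2087 - 2412 = -4499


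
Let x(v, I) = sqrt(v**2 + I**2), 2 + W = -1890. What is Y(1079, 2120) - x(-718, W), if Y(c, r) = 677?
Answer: 677 - 2*sqrt(1023797) ≈ -1346.7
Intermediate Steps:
W = -1892 (W = -2 - 1890 = -1892)
x(v, I) = sqrt(I**2 + v**2)
Y(1079, 2120) - x(-718, W) = 677 - sqrt((-1892)**2 + (-718)**2) = 677 - sqrt(3579664 + 515524) = 677 - sqrt(4095188) = 677 - 2*sqrt(1023797)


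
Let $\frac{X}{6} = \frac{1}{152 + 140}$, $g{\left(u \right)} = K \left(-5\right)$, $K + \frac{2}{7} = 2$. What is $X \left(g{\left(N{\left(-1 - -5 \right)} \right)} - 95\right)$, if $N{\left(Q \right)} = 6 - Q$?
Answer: $- \frac{2175}{1022} \approx -2.1282$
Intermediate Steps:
$K = \frac{12}{7}$ ($K = - \frac{2}{7} + 2 = \frac{12}{7} \approx 1.7143$)
$g{\left(u \right)} = - \frac{60}{7}$ ($g{\left(u \right)} = \frac{12}{7} \left(-5\right) = - \frac{60}{7}$)
$X = \frac{3}{146}$ ($X = \frac{6}{152 + 140} = \frac{6}{292} = 6 \cdot \frac{1}{292} = \frac{3}{146} \approx 0.020548$)
$X \left(g{\left(N{\left(-1 - -5 \right)} \right)} - 95\right) = \frac{3 \left(- \frac{60}{7} - 95\right)}{146} = \frac{3}{146} \left(- \frac{725}{7}\right) = - \frac{2175}{1022}$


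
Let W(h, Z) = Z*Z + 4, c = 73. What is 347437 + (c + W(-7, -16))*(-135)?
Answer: 302482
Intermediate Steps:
W(h, Z) = 4 + Z² (W(h, Z) = Z² + 4 = 4 + Z²)
347437 + (c + W(-7, -16))*(-135) = 347437 + (73 + (4 + (-16)²))*(-135) = 347437 + (73 + (4 + 256))*(-135) = 347437 + (73 + 260)*(-135) = 347437 + 333*(-135) = 347437 - 44955 = 302482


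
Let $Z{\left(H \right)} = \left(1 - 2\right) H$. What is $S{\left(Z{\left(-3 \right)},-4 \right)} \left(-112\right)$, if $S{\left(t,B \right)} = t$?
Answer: $-336$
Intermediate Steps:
$Z{\left(H \right)} = - H$
$S{\left(Z{\left(-3 \right)},-4 \right)} \left(-112\right) = \left(-1\right) \left(-3\right) \left(-112\right) = 3 \left(-112\right) = -336$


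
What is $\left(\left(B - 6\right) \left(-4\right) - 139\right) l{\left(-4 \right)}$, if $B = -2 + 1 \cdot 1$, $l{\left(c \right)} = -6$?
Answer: $666$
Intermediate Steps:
$B = -1$ ($B = -2 + 1 = -1$)
$\left(\left(B - 6\right) \left(-4\right) - 139\right) l{\left(-4 \right)} = \left(\left(-1 - 6\right) \left(-4\right) - 139\right) \left(-6\right) = \left(\left(-7\right) \left(-4\right) - 139\right) \left(-6\right) = \left(28 - 139\right) \left(-6\right) = \left(-111\right) \left(-6\right) = 666$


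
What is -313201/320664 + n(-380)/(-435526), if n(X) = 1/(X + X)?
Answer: -12958681938887/13267463380080 ≈ -0.97673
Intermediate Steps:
n(X) = 1/(2*X)
-313201/320664 + n(-380)/(-435526) = -313201/320664 + ((½)/(-380))/(-435526) = -313201*1/320664 + ((½)*(-1/380))*(-1/435526) = -313201/320664 - 1/760*(-1/435526) = -313201/320664 + 1/330999760 = -12958681938887/13267463380080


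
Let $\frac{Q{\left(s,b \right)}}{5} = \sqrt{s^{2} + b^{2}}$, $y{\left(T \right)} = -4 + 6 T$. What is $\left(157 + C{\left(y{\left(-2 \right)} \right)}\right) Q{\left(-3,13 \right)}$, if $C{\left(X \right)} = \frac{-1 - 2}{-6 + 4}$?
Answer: $\frac{1585 \sqrt{178}}{2} \approx 10573.0$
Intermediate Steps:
$C{\left(X \right)} = \frac{3}{2}$ ($C{\left(X \right)} = - \frac{3}{-2} = \left(-3\right) \left(- \frac{1}{2}\right) = \frac{3}{2}$)
$Q{\left(s,b \right)} = 5 \sqrt{b^{2} + s^{2}}$ ($Q{\left(s,b \right)} = 5 \sqrt{s^{2} + b^{2}} = 5 \sqrt{b^{2} + s^{2}}$)
$\left(157 + C{\left(y{\left(-2 \right)} \right)}\right) Q{\left(-3,13 \right)} = \left(157 + \frac{3}{2}\right) 5 \sqrt{13^{2} + \left(-3\right)^{2}} = \frac{317 \cdot 5 \sqrt{169 + 9}}{2} = \frac{317 \cdot 5 \sqrt{178}}{2} = \frac{1585 \sqrt{178}}{2}$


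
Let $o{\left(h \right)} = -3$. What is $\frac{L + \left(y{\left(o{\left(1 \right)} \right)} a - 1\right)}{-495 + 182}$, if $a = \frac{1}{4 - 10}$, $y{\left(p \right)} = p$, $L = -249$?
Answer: $\frac{499}{626} \approx 0.79712$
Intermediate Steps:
$a = - \frac{1}{6}$ ($a = \frac{1}{-6} = - \frac{1}{6} \approx -0.16667$)
$\frac{L + \left(y{\left(o{\left(1 \right)} \right)} a - 1\right)}{-495 + 182} = \frac{-249 - \frac{1}{2}}{-495 + 182} = \frac{-249 + \left(\frac{1}{2} - 1\right)}{-313} = \left(-249 - \frac{1}{2}\right) \left(- \frac{1}{313}\right) = \left(- \frac{499}{2}\right) \left(- \frac{1}{313}\right) = \frac{499}{626}$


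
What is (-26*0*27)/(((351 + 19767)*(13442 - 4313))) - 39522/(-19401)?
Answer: 13174/6467 ≈ 2.0371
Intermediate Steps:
(-26*0*27)/(((351 + 19767)*(13442 - 4313))) - 39522/(-19401) = (0*27)/((20118*9129)) - 39522*(-1/19401) = 0/183657222 + 13174/6467 = 0*(1/183657222) + 13174/6467 = 0 + 13174/6467 = 13174/6467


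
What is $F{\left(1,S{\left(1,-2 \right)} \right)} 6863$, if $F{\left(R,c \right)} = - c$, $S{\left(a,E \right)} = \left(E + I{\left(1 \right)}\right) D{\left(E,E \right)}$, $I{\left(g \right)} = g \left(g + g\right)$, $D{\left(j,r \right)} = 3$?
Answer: $0$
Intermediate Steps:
$I{\left(g \right)} = 2 g^{2}$ ($I{\left(g \right)} = g 2 g = 2 g^{2}$)
$S{\left(a,E \right)} = 6 + 3 E$ ($S{\left(a,E \right)} = \left(E + 2 \cdot 1^{2}\right) 3 = \left(E + 2 \cdot 1\right) 3 = \left(E + 2\right) 3 = \left(2 + E\right) 3 = 6 + 3 E$)
$F{\left(1,S{\left(1,-2 \right)} \right)} 6863 = - (6 + 3 \left(-2\right)) 6863 = - (6 - 6) 6863 = \left(-1\right) 0 \cdot 6863 = 0 \cdot 6863 = 0$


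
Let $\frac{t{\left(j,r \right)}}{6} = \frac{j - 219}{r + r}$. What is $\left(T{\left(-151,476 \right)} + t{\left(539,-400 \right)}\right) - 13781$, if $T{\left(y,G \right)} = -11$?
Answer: $- \frac{68972}{5} \approx -13794.0$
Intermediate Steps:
$t{\left(j,r \right)} = \frac{3 \left(-219 + j\right)}{r}$ ($t{\left(j,r \right)} = 6 \frac{j - 219}{r + r} = 6 \frac{-219 + j}{2 r} = \frac{3 \left(-219 + j\right)}{r}$)
$\left(T{\left(-151,476 \right)} + t{\left(539,-400 \right)}\right) - 13781 = \left(-11 + \frac{3 \left(-219 + 539\right)}{-400}\right) - 13781 = \left(-11 + 3 \left(- \frac{1}{400}\right) 320\right) - 13781 = \left(-11 - \frac{12}{5}\right) - 13781 = - \frac{67}{5} - 13781 = - \frac{68972}{5}$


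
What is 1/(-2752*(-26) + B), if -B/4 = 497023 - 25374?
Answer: -1/1815044 ≈ -5.5095e-7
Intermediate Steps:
B = -1886596 (B = -4*(497023 - 25374) = -4*471649 = -1886596)
1/(-2752*(-26) + B) = 1/(-2752*(-26) - 1886596) = 1/(71552 - 1886596) = 1/(-1815044) = -1/1815044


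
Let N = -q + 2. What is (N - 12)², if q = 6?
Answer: 256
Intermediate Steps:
N = -4 (N = -1*6 + 2 = -6 + 2 = -4)
(N - 12)² = (-4 - 12)² = (-16)² = 256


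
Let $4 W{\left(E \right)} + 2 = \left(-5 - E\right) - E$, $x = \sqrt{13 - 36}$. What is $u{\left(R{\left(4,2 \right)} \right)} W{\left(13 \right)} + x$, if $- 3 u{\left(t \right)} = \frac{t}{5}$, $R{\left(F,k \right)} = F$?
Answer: $\frac{11}{5} + i \sqrt{23} \approx 2.2 + 4.7958 i$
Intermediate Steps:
$u{\left(t \right)} = - \frac{t}{15}$ ($u{\left(t \right)} = - \frac{t \frac{1}{5}}{3} = - \frac{\frac{1}{5} t}{3} = - \frac{t}{15}$)
$x = i \sqrt{23}$ ($x = \sqrt{13 - 36} = \sqrt{-23} = i \sqrt{23} \approx 4.7958 i$)
$W{\left(E \right)} = - \frac{7}{4} - \frac{E}{2}$ ($W{\left(E \right)} = - \frac{1}{2} + \frac{\left(-5 - E\right) - E}{4} = - \frac{1}{2} + \frac{-5 - 2 E}{4} = - \frac{1}{2} - \left(\frac{5}{4} + \frac{E}{2}\right) = - \frac{7}{4} - \frac{E}{2}$)
$u{\left(R{\left(4,2 \right)} \right)} W{\left(13 \right)} + x = \left(- \frac{1}{15}\right) 4 \left(- \frac{7}{4} - \frac{13}{2}\right) + i \sqrt{23} = - \frac{4 \left(- \frac{7}{4} - \frac{13}{2}\right)}{15} + i \sqrt{23} = \left(- \frac{4}{15}\right) \left(- \frac{33}{4}\right) + i \sqrt{23} = \frac{11}{5} + i \sqrt{23}$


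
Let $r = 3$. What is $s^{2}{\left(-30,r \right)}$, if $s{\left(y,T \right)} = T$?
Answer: $9$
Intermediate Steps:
$s^{2}{\left(-30,r \right)} = 3^{2} = 9$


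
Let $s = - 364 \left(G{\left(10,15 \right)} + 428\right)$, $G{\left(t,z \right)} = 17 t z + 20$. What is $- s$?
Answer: $1091272$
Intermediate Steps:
$G{\left(t,z \right)} = 20 + 17 t z$ ($G{\left(t,z \right)} = 17 t z + 20 = 20 + 17 t z$)
$s = -1091272$ ($s = - 364 \left(\left(20 + 17 \cdot 10 \cdot 15\right) + 428\right) = - 364 \left(\left(20 + 2550\right) + 428\right) = - 364 \left(2570 + 428\right) = \left(-364\right) 2998 = -1091272$)
$- s = \left(-1\right) \left(-1091272\right) = 1091272$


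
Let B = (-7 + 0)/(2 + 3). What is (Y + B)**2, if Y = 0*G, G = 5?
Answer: 49/25 ≈ 1.9600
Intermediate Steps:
B = -7/5 ≈ -1.4000
Y = 0 (Y = 0*5 = 0)
(Y + B)**2 = (0 - 7/5)**2 = (-7/5)**2 = 49/25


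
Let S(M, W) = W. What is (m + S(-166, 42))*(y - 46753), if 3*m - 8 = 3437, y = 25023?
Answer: -77597830/3 ≈ -2.5866e+7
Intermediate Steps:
m = 3445/3 (m = 8/3 + (⅓)*3437 = 8/3 + 3437/3 = 3445/3 ≈ 1148.3)
(m + S(-166, 42))*(y - 46753) = (3445/3 + 42)*(25023 - 46753) = (3571/3)*(-21730) = -77597830/3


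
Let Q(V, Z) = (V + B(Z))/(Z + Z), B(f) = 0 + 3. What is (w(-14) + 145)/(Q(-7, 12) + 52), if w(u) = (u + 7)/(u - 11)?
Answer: 21792/7775 ≈ 2.8028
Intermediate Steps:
B(f) = 3
w(u) = (7 + u)/(-11 + u)
Q(V, Z) = (3 + V)/(2*Z) (Q(V, Z) = (V + 3)/(Z + Z) = (3 + V)/((2*Z)) = (3 + V)*(1/(2*Z)) = (3 + V)/(2*Z))
(w(-14) + 145)/(Q(-7, 12) + 52) = ((7 - 14)/(-11 - 14) + 145)/((½)*(3 - 7)/12 + 52) = (-7/(-25) + 145)/((½)*(1/12)*(-4) + 52) = (-1/25*(-7) + 145)/(-⅙ + 52) = (7/25 + 145)/(311/6) = (3632/25)*(6/311) = 21792/7775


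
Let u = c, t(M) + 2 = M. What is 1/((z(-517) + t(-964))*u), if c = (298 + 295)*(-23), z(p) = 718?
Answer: 1/3382472 ≈ 2.9564e-7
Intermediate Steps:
t(M) = -2 + M
c = -13639 (c = 593*(-23) = -13639)
u = -13639
1/((z(-517) + t(-964))*u) = 1/((718 + (-2 - 964))*(-13639)) = -1/13639/(718 - 966) = -1/13639/(-248) = -1/248*(-1/13639) = 1/3382472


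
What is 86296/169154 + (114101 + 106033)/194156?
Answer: 13497858203/8210566006 ≈ 1.6440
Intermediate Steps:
86296/169154 + (114101 + 106033)/194156 = 86296*(1/169154) + 220134*(1/194156) = 43148/84577 + 110067/97078 = 13497858203/8210566006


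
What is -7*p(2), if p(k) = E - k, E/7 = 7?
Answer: -329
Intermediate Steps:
E = 49 (E = 7*7 = 49)
p(k) = 49 - k
-7*p(2) = -7*(49 - 1*2) = -7*(49 - 2) = -7*47 = -329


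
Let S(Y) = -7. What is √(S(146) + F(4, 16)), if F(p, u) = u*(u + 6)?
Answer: √345 ≈ 18.574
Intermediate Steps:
F(p, u) = u*(6 + u)
√(S(146) + F(4, 16)) = √(-7 + 16*(6 + 16)) = √(-7 + 16*22) = √(-7 + 352) = √345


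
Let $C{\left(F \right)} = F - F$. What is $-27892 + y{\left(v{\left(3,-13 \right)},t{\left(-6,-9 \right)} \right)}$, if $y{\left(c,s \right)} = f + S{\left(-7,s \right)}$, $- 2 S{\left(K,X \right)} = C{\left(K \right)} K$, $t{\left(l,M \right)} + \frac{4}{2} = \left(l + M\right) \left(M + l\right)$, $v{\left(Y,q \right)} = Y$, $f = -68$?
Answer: $-27960$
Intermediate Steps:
$C{\left(F \right)} = 0$
$t{\left(l,M \right)} = -2 + \left(M + l\right)^{2}$ ($t{\left(l,M \right)} = -2 + \left(l + M\right) \left(M + l\right) = -2 + \left(M + l\right) \left(M + l\right) = -2 + \left(M + l\right)^{2}$)
$S{\left(K,X \right)} = 0$ ($S{\left(K,X \right)} = - \frac{0 K}{2} = \left(- \frac{1}{2}\right) 0 = 0$)
$y{\left(c,s \right)} = -68$ ($y{\left(c,s \right)} = -68 + 0 = -68$)
$-27892 + y{\left(v{\left(3,-13 \right)},t{\left(-6,-9 \right)} \right)} = -27892 - 68 = -27960$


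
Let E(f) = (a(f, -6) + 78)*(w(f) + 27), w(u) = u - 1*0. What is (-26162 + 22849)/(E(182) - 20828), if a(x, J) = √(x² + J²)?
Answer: -7497319/713988642 - 692417*√8290/713988642 ≈ -0.098799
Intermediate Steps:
w(u) = u (w(u) = u + 0 = u)
a(x, J) = √(J² + x²)
E(f) = (27 + f)*(78 + √(36 + f²)) (E(f) = (√((-6)² + f²) + 78)*(f + 27) = (√(36 + f²) + 78)*(27 + f) = (78 + √(36 + f²))*(27 + f) = (27 + f)*(78 + √(36 + f²)))
(-26162 + 22849)/(E(182) - 20828) = (-26162 + 22849)/((2106 + 27*√(36 + 182²) + 78*182 + 182*√(36 + 182²)) - 20828) = -3313/((2106 + 27*√(36 + 33124) + 14196 + 182*√(36 + 33124)) - 20828) = -3313/((2106 + 27*√33160 + 14196 + 182*√33160) - 20828) = -3313/((2106 + 27*(2*√8290) + 14196 + 182*(2*√8290)) - 20828) = -3313/((2106 + 54*√8290 + 14196 + 364*√8290) - 20828) = -3313/((16302 + 418*√8290) - 20828) = -3313/(-4526 + 418*√8290)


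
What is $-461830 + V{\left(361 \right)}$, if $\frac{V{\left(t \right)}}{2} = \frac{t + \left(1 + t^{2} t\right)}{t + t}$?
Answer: $- \frac{119674387}{361} \approx -3.3151 \cdot 10^{5}$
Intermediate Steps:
$V{\left(t \right)} = \frac{1 + t + t^{3}}{t}$ ($V{\left(t \right)} = 2 \frac{t + \left(1 + t^{2} t\right)}{t + t} = 2 \frac{t + \left(1 + t^{3}\right)}{2 t} = 2 \left(1 + t + t^{3}\right) \frac{1}{2 t} = 2 \frac{1 + t + t^{3}}{2 t} = \frac{1 + t + t^{3}}{t}$)
$-461830 + V{\left(361 \right)} = -461830 + \frac{1 + 361 + 361^{3}}{361} = -461830 + \frac{1 + 361 + 47045881}{361} = -461830 + \frac{1}{361} \cdot 47046243 = -461830 + \frac{47046243}{361} = - \frac{119674387}{361}$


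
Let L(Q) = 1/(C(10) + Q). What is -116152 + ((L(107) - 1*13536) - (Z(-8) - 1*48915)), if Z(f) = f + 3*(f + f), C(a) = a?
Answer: -9443888/117 ≈ -80717.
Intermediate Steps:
L(Q) = 1/(10 + Q)
Z(f) = 7*f (Z(f) = f + 3*(2*f) = f + 6*f = 7*f)
-116152 + ((L(107) - 1*13536) - (Z(-8) - 1*48915)) = -116152 + ((1/(10 + 107) - 1*13536) - (7*(-8) - 1*48915)) = -116152 + ((1/117 - 13536) - (-56 - 48915)) = -116152 + ((1/117 - 13536) - 1*(-48971)) = -116152 + (-1583711/117 + 48971) = -116152 + 4145896/117 = -9443888/117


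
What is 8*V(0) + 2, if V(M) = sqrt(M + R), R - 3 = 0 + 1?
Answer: 18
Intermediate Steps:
R = 4 (R = 3 + (0 + 1) = 3 + 1 = 4)
V(M) = sqrt(4 + M) (V(M) = sqrt(M + 4) = sqrt(4 + M))
8*V(0) + 2 = 8*sqrt(4 + 0) + 2 = 8*sqrt(4) + 2 = 8*2 + 2 = 16 + 2 = 18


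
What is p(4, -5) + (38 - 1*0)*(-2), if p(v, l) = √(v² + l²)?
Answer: -76 + √41 ≈ -69.597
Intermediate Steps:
p(v, l) = √(l² + v²)
p(4, -5) + (38 - 1*0)*(-2) = √((-5)² + 4²) + (38 - 1*0)*(-2) = √(25 + 16) + (38 + 0)*(-2) = √41 + 38*(-2) = √41 - 76 = -76 + √41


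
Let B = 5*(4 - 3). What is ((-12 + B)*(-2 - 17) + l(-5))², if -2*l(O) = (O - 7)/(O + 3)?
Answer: 16900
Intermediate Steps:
B = 5 (B = 5*1 = 5)
l(O) = -(-7 + O)/(2*(3 + O)) (l(O) = -(O - 7)/(2*(O + 3)) = -(-7 + O)/(2*(3 + O)))
((-12 + B)*(-2 - 17) + l(-5))² = ((-12 + 5)*(-2 - 17) + (7 - 1*(-5))/(2*(3 - 5)))² = (-7*(-19) + (½)*(7 + 5)/(-2))² = (133 + (½)*(-½)*12)² = (133 - 3)² = 130² = 16900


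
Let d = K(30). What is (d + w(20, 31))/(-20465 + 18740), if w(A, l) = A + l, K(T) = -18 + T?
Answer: -21/575 ≈ -0.036522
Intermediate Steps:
d = 12 (d = -18 + 30 = 12)
(d + w(20, 31))/(-20465 + 18740) = (12 + (20 + 31))/(-20465 + 18740) = (12 + 51)/(-1725) = 63*(-1/1725) = -21/575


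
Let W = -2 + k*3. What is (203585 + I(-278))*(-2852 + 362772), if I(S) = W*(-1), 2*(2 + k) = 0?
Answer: 73277192560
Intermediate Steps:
k = -2 (k = -2 + (1/2)*0 = -2 + 0 = -2)
W = -8 (W = -2 - 2*3 = -2 - 6 = -8)
I(S) = 8 (I(S) = -8*(-1) = 8)
(203585 + I(-278))*(-2852 + 362772) = (203585 + 8)*(-2852 + 362772) = 203593*359920 = 73277192560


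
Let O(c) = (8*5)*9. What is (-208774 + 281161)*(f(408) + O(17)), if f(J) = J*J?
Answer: 12075888888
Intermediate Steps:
f(J) = J²
O(c) = 360 (O(c) = 40*9 = 360)
(-208774 + 281161)*(f(408) + O(17)) = (-208774 + 281161)*(408² + 360) = 72387*(166464 + 360) = 72387*166824 = 12075888888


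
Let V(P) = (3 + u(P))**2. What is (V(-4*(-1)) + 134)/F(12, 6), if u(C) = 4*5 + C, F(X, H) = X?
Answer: 863/12 ≈ 71.917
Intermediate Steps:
u(C) = 20 + C
V(P) = (23 + P)**2 (V(P) = (3 + (20 + P))**2 = (23 + P)**2)
(V(-4*(-1)) + 134)/F(12, 6) = ((23 - 4*(-1))**2 + 134)/12 = ((23 + 4)**2 + 134)*(1/12) = (27**2 + 134)*(1/12) = (729 + 134)*(1/12) = 863*(1/12) = 863/12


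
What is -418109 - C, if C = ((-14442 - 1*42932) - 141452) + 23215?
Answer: -242498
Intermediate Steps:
C = -175611 (C = ((-14442 - 42932) - 141452) + 23215 = (-57374 - 141452) + 23215 = -198826 + 23215 = -175611)
-418109 - C = -418109 - 1*(-175611) = -418109 + 175611 = -242498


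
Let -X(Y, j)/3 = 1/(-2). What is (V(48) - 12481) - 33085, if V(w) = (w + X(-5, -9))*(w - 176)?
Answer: -51902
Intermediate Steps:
X(Y, j) = 3/2 (X(Y, j) = -3/(-2) = -3*(-½) = 3/2)
V(w) = (-176 + w)*(3/2 + w) (V(w) = (w + 3/2)*(w - 176) = (3/2 + w)*(-176 + w) = (-176 + w)*(3/2 + w))
(V(48) - 12481) - 33085 = ((-264 + 48² - 349/2*48) - 12481) - 33085 = ((-264 + 2304 - 8376) - 12481) - 33085 = (-6336 - 12481) - 33085 = -18817 - 33085 = -51902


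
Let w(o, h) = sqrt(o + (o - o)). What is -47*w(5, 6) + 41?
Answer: 41 - 47*sqrt(5) ≈ -64.095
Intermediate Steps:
w(o, h) = sqrt(o) (w(o, h) = sqrt(o + 0) = sqrt(o))
-47*w(5, 6) + 41 = -47*sqrt(5) + 41 = 41 - 47*sqrt(5)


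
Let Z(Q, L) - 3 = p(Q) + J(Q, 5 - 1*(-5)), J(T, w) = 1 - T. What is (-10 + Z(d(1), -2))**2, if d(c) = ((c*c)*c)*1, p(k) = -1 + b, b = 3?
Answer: 25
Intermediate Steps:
p(k) = 2 (p(k) = -1 + 3 = 2)
d(c) = c**3 (d(c) = (c**2*c)*1 = c**3*1 = c**3)
Z(Q, L) = 6 - Q (Z(Q, L) = 3 + (2 + (1 - Q)) = 3 + (3 - Q) = 6 - Q)
(-10 + Z(d(1), -2))**2 = (-10 + (6 - 1*1**3))**2 = (-10 + (6 - 1*1))**2 = (-10 + (6 - 1))**2 = (-10 + 5)**2 = (-5)**2 = 25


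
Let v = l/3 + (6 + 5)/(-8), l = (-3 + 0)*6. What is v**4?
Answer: 12117361/4096 ≈ 2958.3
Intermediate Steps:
l = -18 (l = -3*6 = -18)
v = -59/8 (v = -18/3 + (6 + 5)/(-8) = -18*1/3 + 11*(-1/8) = -6 - 11/8 = -59/8 ≈ -7.3750)
v**4 = (-59/8)**4 = 12117361/4096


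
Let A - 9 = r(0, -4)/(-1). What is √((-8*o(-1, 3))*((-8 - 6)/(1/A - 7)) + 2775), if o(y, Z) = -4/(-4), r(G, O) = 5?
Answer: √223431/9 ≈ 52.521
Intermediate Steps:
o(y, Z) = 1 (o(y, Z) = -4*(-¼) = 1)
A = 4 (A = 9 + 5/(-1) = 9 + 5*(-1) = 9 - 5 = 4)
√((-8*o(-1, 3))*((-8 - 6)/(1/A - 7)) + 2775) = √((-8*1)*((-8 - 6)/(1/4 - 7)) + 2775) = √(-(-112)/(1*(¼) - 7) + 2775) = √(-(-112)/(¼ - 7) + 2775) = √(-(-112)/(-27/4) + 2775) = √(-(-112)*(-4)/27 + 2775) = √(-8*56/27 + 2775) = √(-448/27 + 2775) = √(74477/27) = √223431/9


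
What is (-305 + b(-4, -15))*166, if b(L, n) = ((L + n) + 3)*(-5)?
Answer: -37350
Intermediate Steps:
b(L, n) = -15 - 5*L - 5*n (b(L, n) = (3 + L + n)*(-5) = -15 - 5*L - 5*n)
(-305 + b(-4, -15))*166 = (-305 + (-15 - 5*(-4) - 5*(-15)))*166 = (-305 + (-15 + 20 + 75))*166 = (-305 + 80)*166 = -225*166 = -37350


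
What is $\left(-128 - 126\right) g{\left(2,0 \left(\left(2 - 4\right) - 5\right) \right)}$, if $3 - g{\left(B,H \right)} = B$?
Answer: $-254$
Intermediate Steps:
$g{\left(B,H \right)} = 3 - B$
$\left(-128 - 126\right) g{\left(2,0 \left(\left(2 - 4\right) - 5\right) \right)} = \left(-128 - 126\right) \left(3 - 2\right) = - 254 \left(3 - 2\right) = \left(-254\right) 1 = -254$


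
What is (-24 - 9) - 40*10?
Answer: -433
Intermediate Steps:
(-24 - 9) - 40*10 = -33 - 400 = -433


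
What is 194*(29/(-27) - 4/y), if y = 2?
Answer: -16102/27 ≈ -596.37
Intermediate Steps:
194*(29/(-27) - 4/y) = 194*(29/(-27) - 4/2) = 194*(29*(-1/27) - 4*½) = 194*(-29/27 - 2) = 194*(-83/27) = -16102/27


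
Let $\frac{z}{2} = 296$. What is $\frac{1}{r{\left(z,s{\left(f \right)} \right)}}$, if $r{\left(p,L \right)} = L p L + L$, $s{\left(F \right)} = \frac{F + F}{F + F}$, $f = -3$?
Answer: $\frac{1}{593} \approx 0.0016863$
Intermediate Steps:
$s{\left(F \right)} = 1$ ($s{\left(F \right)} = \frac{2 F}{2 F} = 2 F \frac{1}{2 F} = 1$)
$z = 592$ ($z = 2 \cdot 296 = 592$)
$r{\left(p,L \right)} = L + p L^{2}$ ($r{\left(p,L \right)} = p L^{2} + L = L + p L^{2}$)
$\frac{1}{r{\left(z,s{\left(f \right)} \right)}} = \frac{1}{1 \left(1 + 1 \cdot 592\right)} = \frac{1}{1 \left(1 + 592\right)} = \frac{1}{1 \cdot 593} = \frac{1}{593}$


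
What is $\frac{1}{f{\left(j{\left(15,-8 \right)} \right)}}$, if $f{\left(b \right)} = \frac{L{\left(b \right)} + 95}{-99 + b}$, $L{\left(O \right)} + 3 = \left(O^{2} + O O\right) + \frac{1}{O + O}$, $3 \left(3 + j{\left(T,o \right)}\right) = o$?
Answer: $- \frac{32028}{47777} \approx -0.67036$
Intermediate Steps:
$j{\left(T,o \right)} = -3 + \frac{o}{3}$
$L{\left(O \right)} = -3 + \frac{1}{2 O} + 2 O^{2}$ ($L{\left(O \right)} = -3 + \left(\left(O^{2} + O O\right) + \frac{1}{O + O}\right) = -3 + \left(\left(O^{2} + O^{2}\right) + \frac{1}{2 O}\right) = -3 + \left(2 O^{2} + \frac{1}{2 O}\right) = -3 + \left(\frac{1}{2 O} + 2 O^{2}\right) = -3 + \frac{1}{2 O} + 2 O^{2}$)
$f{\left(b \right)} = \frac{92 + \frac{1}{2 b} + 2 b^{2}}{-99 + b}$ ($f{\left(b \right)} = \frac{\left(-3 + \frac{1}{2 b} + 2 b^{2}\right) + 95}{-99 + b} = \frac{92 + \frac{1}{2 b} + 2 b^{2}}{-99 + b}$)
$\frac{1}{f{\left(j{\left(15,-8 \right)} \right)}} = \frac{1}{\frac{1}{2} \frac{1}{-3 + \frac{1}{3} \left(-8\right)} \frac{1}{-99 + \left(-3 + \frac{1}{3} \left(-8\right)\right)} \left(1 + 4 \left(-3 + \frac{1}{3} \left(-8\right)\right)^{3} + 184 \left(-3 + \frac{1}{3} \left(-8\right)\right)\right)} = \frac{1}{\frac{1}{2} \frac{1}{-3 - \frac{8}{3}} \frac{1}{-99 - \frac{17}{3}} \left(1 + 4 \left(-3 - \frac{8}{3}\right)^{3} + 184 \left(-3 - \frac{8}{3}\right)\right)} = \frac{1}{\frac{1}{2} \frac{1}{- \frac{17}{3}} \frac{1}{-99 - \frac{17}{3}} \left(1 + 4 \left(- \frac{17}{3}\right)^{3} + 184 \left(- \frac{17}{3}\right)\right)} = \frac{1}{\frac{1}{2} \left(- \frac{3}{17}\right) \frac{1}{- \frac{314}{3}} \left(1 + 4 \left(- \frac{4913}{27}\right) - \frac{3128}{3}\right)} = \frac{1}{\frac{1}{2} \left(- \frac{3}{17}\right) \left(- \frac{3}{314}\right) \left(1 - \frac{19652}{27} - \frac{3128}{3}\right)} = \frac{1}{\frac{1}{2} \left(- \frac{3}{17}\right) \left(- \frac{3}{314}\right) \left(- \frac{47777}{27}\right)} = \frac{1}{- \frac{47777}{32028}} = - \frac{32028}{47777}$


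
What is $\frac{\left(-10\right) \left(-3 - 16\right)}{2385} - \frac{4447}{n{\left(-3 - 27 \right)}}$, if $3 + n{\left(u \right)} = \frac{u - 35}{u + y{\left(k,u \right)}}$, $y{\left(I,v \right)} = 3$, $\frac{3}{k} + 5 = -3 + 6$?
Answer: $\frac{57273521}{7632} \approx 7504.4$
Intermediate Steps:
$k = - \frac{3}{2}$ ($k = \frac{3}{-5 + \left(-3 + 6\right)} = \frac{3}{-5 + 3} = \frac{3}{-2} = 3 \left(- \frac{1}{2}\right) = - \frac{3}{2} \approx -1.5$)
$n{\left(u \right)} = -3 + \frac{-35 + u}{3 + u}$ ($n{\left(u \right)} = -3 + \frac{u - 35}{u + 3} = -3 + \frac{-35 + u}{3 + u}$)
$\frac{\left(-10\right) \left(-3 - 16\right)}{2385} - \frac{4447}{n{\left(-3 - 27 \right)}} = \frac{\left(-10\right) \left(-3 - 16\right)}{2385} - \frac{4447}{2 \frac{1}{3 - 30} \left(-22 - \left(-3 - 27\right)\right)} = - 10 \left(-3 - 16\right) \frac{1}{2385} - \frac{4447}{2 \frac{1}{3 - 30} \left(-22 - \left(-3 - 27\right)\right)} = \left(-10\right) \left(-19\right) \frac{1}{2385} - \frac{4447}{2 \frac{1}{3 - 30} \left(-22 - -30\right)} = 190 \cdot \frac{1}{2385} - \frac{4447}{2 \frac{1}{-27} \left(-22 + 30\right)} = \frac{38}{477} - \frac{4447}{2 \left(- \frac{1}{27}\right) 8} = \frac{38}{477} - \frac{4447}{- \frac{16}{27}} = \frac{38}{477} - - \frac{120069}{16} = \frac{38}{477} + \frac{120069}{16} = \frac{57273521}{7632}$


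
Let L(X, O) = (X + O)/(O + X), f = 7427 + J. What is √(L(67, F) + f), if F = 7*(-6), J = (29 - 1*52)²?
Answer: √7957 ≈ 89.202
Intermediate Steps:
J = 529 (J = (29 - 52)² = (-23)² = 529)
F = -42
f = 7956 (f = 7427 + 529 = 7956)
L(X, O) = 1 (L(X, O) = (O + X)/(O + X) = 1)
√(L(67, F) + f) = √(1 + 7956) = √7957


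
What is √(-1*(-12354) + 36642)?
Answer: 6*√1361 ≈ 221.35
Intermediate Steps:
√(-1*(-12354) + 36642) = √(12354 + 36642) = √48996 = 6*√1361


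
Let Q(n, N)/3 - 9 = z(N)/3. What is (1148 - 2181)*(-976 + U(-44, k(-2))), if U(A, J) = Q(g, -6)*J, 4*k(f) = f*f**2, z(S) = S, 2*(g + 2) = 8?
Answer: 1051594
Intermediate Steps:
g = 2 (g = -2 + (1/2)*8 = -2 + 4 = 2)
Q(n, N) = 27 + N (Q(n, N) = 27 + 3*(N/3) = 27 + N)
k(f) = f**3/4 (k(f) = (f*f**2)/4 = f**3/4)
U(A, J) = 21*J (U(A, J) = (27 - 6)*J = 21*J)
(1148 - 2181)*(-976 + U(-44, k(-2))) = (1148 - 2181)*(-976 + 21*((1/4)*(-2)**3)) = -1033*(-976 + 21*((1/4)*(-8))) = -1033*(-976 + 21*(-2)) = -1033*(-976 - 42) = -1033*(-1018) = 1051594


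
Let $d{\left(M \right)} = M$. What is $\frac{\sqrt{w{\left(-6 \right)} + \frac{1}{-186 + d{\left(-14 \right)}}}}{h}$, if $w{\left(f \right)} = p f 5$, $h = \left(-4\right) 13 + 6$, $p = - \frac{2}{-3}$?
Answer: $- \frac{i \sqrt{8002}}{920} \approx - 0.097232 i$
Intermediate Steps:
$p = \frac{2}{3}$ ($p = \left(-2\right) \left(- \frac{1}{3}\right) = \frac{2}{3} \approx 0.66667$)
$h = -46$ ($h = -52 + 6 = -46$)
$w{\left(f \right)} = \frac{10 f}{3}$ ($w{\left(f \right)} = \frac{2 f}{3} \cdot 5 = \frac{10 f}{3}$)
$\frac{\sqrt{w{\left(-6 \right)} + \frac{1}{-186 + d{\left(-14 \right)}}}}{h} = \frac{\sqrt{\frac{10}{3} \left(-6\right) + \frac{1}{-186 - 14}}}{-46} = \sqrt{-20 + \frac{1}{-200}} \left(- \frac{1}{46}\right) = \sqrt{-20 - \frac{1}{200}} \left(- \frac{1}{46}\right) = \sqrt{- \frac{4001}{200}} \left(- \frac{1}{46}\right) = \frac{i \sqrt{8002}}{20} \left(- \frac{1}{46}\right) = - \frac{i \sqrt{8002}}{920}$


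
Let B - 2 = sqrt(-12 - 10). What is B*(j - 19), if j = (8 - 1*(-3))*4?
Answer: 50 + 25*I*sqrt(22) ≈ 50.0 + 117.26*I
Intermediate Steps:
B = 2 + I*sqrt(22) (B = 2 + sqrt(-12 - 10) = 2 + sqrt(-22) = 2 + I*sqrt(22) ≈ 2.0 + 4.6904*I)
j = 44 (j = (8 + 3)*4 = 11*4 = 44)
B*(j - 19) = (2 + I*sqrt(22))*(44 - 19) = (2 + I*sqrt(22))*25 = 50 + 25*I*sqrt(22)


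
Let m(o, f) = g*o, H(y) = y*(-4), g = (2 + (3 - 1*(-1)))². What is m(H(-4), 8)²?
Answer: 331776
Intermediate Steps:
g = 36 (g = (2 + (3 + 1))² = (2 + 4)² = 6² = 36)
H(y) = -4*y
m(o, f) = 36*o
m(H(-4), 8)² = (36*(-4*(-4)))² = (36*16)² = 576² = 331776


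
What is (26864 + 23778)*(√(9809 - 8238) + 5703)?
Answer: 288811326 + 50642*√1571 ≈ 2.9082e+8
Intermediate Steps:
(26864 + 23778)*(√(9809 - 8238) + 5703) = 50642*(√1571 + 5703) = 50642*(5703 + √1571) = 288811326 + 50642*√1571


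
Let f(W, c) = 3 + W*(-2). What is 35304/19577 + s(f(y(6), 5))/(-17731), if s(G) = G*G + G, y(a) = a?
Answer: 624565680/347119787 ≈ 1.7993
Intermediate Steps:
f(W, c) = 3 - 2*W
s(G) = G + G² (s(G) = G² + G = G + G²)
35304/19577 + s(f(y(6), 5))/(-17731) = 35304/19577 + ((3 - 2*6)*(1 + (3 - 2*6)))/(-17731) = 35304*(1/19577) + ((3 - 12)*(1 + (3 - 12)))*(-1/17731) = 35304/19577 - 9*(1 - 9)*(-1/17731) = 35304/19577 - 9*(-8)*(-1/17731) = 35304/19577 + 72*(-1/17731) = 35304/19577 - 72/17731 = 624565680/347119787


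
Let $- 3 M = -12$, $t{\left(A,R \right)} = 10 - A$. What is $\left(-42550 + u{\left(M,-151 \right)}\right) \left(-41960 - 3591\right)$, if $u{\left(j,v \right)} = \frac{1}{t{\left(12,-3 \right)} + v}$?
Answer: $\frac{296543888201}{153} \approx 1.9382 \cdot 10^{9}$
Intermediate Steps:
$M = 4$ ($M = \left(- \frac{1}{3}\right) \left(-12\right) = 4$)
$u{\left(j,v \right)} = \frac{1}{-2 + v}$ ($u{\left(j,v \right)} = \frac{1}{\left(10 - 12\right) + v} = \frac{1}{-2 + v}$)
$\left(-42550 + u{\left(M,-151 \right)}\right) \left(-41960 - 3591\right) = \left(-42550 + \frac{1}{-2 - 151}\right) \left(-41960 - 3591\right) = \left(-42550 + \frac{1}{-153}\right) \left(-45551\right) = \left(-42550 - \frac{1}{153}\right) \left(-45551\right) = \left(- \frac{6510151}{153}\right) \left(-45551\right) = \frac{296543888201}{153}$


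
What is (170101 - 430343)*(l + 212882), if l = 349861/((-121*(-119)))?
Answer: -797807706882518/14399 ≈ -5.5407e+10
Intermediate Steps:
l = 349861/14399 ≈ 24.298
(170101 - 430343)*(l + 212882) = (170101 - 430343)*(349861/14399 + 212882) = -260242*3065637779/14399 = -797807706882518/14399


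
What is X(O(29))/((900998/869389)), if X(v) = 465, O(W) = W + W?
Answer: 404265885/900998 ≈ 448.69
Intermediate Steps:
O(W) = 2*W
X(O(29))/((900998/869389)) = 465/((900998/869389)) = 465/((900998*(1/869389))) = 465/(900998/869389) = 465*(869389/900998) = 404265885/900998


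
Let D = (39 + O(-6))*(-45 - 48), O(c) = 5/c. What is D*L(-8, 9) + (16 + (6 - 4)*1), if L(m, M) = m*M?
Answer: 255582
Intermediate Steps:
L(m, M) = M*m
D = -7099/2 (D = (39 + 5/(-6))*(-45 - 48) = (39 + 5*(-⅙))*(-93) = (39 - ⅚)*(-93) = (229/6)*(-93) = -7099/2 ≈ -3549.5)
D*L(-8, 9) + (16 + (6 - 4)*1) = -63891*(-8)/2 + (16 + (6 - 4)*1) = -7099/2*(-72) + (16 + 2*1) = 255564 + (16 + 2) = 255564 + 18 = 255582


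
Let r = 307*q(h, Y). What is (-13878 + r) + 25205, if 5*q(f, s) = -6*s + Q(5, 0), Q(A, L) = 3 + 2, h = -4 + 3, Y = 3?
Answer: 52644/5 ≈ 10529.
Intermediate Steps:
h = -1
Q(A, L) = 5
q(f, s) = 1 - 6*s/5 (q(f, s) = (-6*s + 5)/5 = (5 - 6*s)/5 = 1 - 6*s/5)
r = -3991/5 (r = 307*(1 - 6/5*3) = 307*(1 - 18/5) = 307*(-13/5) = -3991/5 ≈ -798.20)
(-13878 + r) + 25205 = (-13878 - 3991/5) + 25205 = -73381/5 + 25205 = 52644/5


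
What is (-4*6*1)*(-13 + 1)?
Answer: 288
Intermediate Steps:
(-4*6*1)*(-13 + 1) = -24*1*(-12) = -24*(-12) = 288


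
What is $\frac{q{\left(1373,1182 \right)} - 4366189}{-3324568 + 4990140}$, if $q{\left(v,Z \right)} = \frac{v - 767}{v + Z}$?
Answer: $- \frac{11155612289}{4255536460} \approx -2.6214$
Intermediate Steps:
$q{\left(v,Z \right)} = \frac{-767 + v}{Z + v}$
$\frac{q{\left(1373,1182 \right)} - 4366189}{-3324568 + 4990140} = \frac{\frac{-767 + 1373}{1182 + 1373} - 4366189}{-3324568 + 4990140} = \frac{\frac{1}{2555} \cdot 606 - 4366189}{1665572} = \left(\frac{1}{2555} \cdot 606 - 4366189\right) \frac{1}{1665572} = \left(\frac{606}{2555} - 4366189\right) \frac{1}{1665572} = \left(- \frac{11155612289}{2555}\right) \frac{1}{1665572} = - \frac{11155612289}{4255536460}$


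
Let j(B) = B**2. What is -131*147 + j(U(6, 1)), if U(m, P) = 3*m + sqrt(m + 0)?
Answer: -18927 + 36*sqrt(6) ≈ -18839.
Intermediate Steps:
U(m, P) = sqrt(m) + 3*m (U(m, P) = 3*m + sqrt(m) = sqrt(m) + 3*m)
-131*147 + j(U(6, 1)) = -131*147 + (sqrt(6) + 3*6)**2 = -19257 + (sqrt(6) + 18)**2 = -19257 + (18 + sqrt(6))**2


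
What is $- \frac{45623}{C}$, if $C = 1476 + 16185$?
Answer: $- \frac{45623}{17661} \approx -2.5833$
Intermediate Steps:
$C = 17661$
$- \frac{45623}{C} = - \frac{45623}{17661}$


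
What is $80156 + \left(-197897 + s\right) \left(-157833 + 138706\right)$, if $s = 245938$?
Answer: $-918800051$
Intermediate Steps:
$80156 + \left(-197897 + s\right) \left(-157833 + 138706\right) = 80156 + \left(-197897 + 245938\right) \left(-157833 + 138706\right) = 80156 + 48041 \left(-19127\right) = 80156 - 918880207 = -918800051$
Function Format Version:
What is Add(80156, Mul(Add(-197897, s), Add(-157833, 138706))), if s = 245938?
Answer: -918800051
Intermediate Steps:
Add(80156, Mul(Add(-197897, s), Add(-157833, 138706))) = Add(80156, Mul(Add(-197897, 245938), Add(-157833, 138706))) = Add(80156, Mul(48041, -19127)) = Add(80156, -918880207) = -918800051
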